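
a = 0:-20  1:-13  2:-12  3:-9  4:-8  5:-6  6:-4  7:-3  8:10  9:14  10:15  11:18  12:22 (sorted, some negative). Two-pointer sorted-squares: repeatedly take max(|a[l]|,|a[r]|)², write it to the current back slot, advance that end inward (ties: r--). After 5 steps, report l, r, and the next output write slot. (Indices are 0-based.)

l=0 r=12: |-20|<=|22| out[12]=484, r--
l=0 r=11: |-20|>|18| out[11]=400, l++
l=1 r=11: |-13|<=|18| out[10]=324, r--
l=1 r=10: |-13|<=|15| out[9]=225, r--
l=1 r=9: |-13|<=|14| out[8]=196, r--

l=1, r=8, next write slot=7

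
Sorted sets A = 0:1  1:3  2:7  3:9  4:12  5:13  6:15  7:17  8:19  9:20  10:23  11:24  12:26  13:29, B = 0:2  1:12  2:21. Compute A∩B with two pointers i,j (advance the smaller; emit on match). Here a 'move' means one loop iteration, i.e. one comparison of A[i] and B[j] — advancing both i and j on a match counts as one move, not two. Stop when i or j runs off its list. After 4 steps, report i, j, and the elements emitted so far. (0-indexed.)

[i=0,j=0] 1<2 → i++
[i=1,j=0] 3>2 → j++
[i=1,j=1] 3<12 → i++
[i=2,j=1] 7<12 → i++

i=3, j=1, emitted=[]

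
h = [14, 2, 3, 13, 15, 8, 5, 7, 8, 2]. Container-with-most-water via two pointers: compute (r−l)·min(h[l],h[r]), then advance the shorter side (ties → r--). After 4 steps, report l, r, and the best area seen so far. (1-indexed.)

l=1 r=10: min(14,2)*9=18 best=18 *, r--
l=1 r=9: min(14,8)*8=64 best=64 *, r--
l=1 r=8: min(14,7)*7=49 best=64, r--
l=1 r=7: min(14,5)*6=30 best=64, r--

l=1, r=6, best area=64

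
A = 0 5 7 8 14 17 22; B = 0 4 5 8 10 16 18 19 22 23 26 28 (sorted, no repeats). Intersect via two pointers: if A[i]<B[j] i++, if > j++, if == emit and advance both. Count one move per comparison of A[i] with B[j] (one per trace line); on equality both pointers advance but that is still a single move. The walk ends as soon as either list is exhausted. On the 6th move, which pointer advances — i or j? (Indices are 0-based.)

[i=0,j=0] 0==0 emit → i++,j++
[i=1,j=1] 5>4 → j++
[i=1,j=2] 5==5 emit → i++,j++
[i=2,j=3] 7<8 → i++
[i=3,j=3] 8==8 emit → i++,j++
[i=4,j=4] 14>10 → j++

j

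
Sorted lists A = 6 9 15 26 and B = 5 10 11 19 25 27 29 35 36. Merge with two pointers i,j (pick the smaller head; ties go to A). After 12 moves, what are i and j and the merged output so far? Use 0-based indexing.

i=4, j=8, merged so far=[5, 6, 9, 10, 11, 15, 19, 25, 26, 27, 29, 35]

i=0 j=0: A[i]=6>B[j]=5 take 5, j++
i=0 j=1: A[i]=6<=B[j]=10 take 6, i++
i=1 j=1: A[i]=9<=B[j]=10 take 9, i++
i=2 j=1: A[i]=15>B[j]=10 take 10, j++
i=2 j=2: A[i]=15>B[j]=11 take 11, j++
i=2 j=3: A[i]=15<=B[j]=19 take 15, i++
i=3 j=3: A[i]=26>B[j]=19 take 19, j++
i=3 j=4: A[i]=26>B[j]=25 take 25, j++
i=3 j=5: A[i]=26<=B[j]=27 take 26, i++
i=4 j=5: A done, take B[j]=27, j++
i=4 j=6: A done, take B[j]=29, j++
i=4 j=7: A done, take B[j]=35, j++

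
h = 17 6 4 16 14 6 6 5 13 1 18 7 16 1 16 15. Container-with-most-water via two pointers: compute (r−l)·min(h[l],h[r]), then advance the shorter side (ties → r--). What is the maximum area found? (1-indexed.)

max area = 225

l=1 r=16: min(17,15)*15=225 best=225 *, r--
l=1 r=15: min(17,16)*14=224 best=225, r--
l=1 r=14: min(17,1)*13=13 best=225, r--
l=1 r=13: min(17,16)*12=192 best=225, r--
l=1 r=12: min(17,7)*11=77 best=225, r--
l=1 r=11: min(17,18)*10=170 best=225, l++
l=2 r=11: min(6,18)*9=54 best=225, l++
l=3 r=11: min(4,18)*8=32 best=225, l++
l=4 r=11: min(16,18)*7=112 best=225, l++
l=5 r=11: min(14,18)*6=84 best=225, l++
l=6 r=11: min(6,18)*5=30 best=225, l++
l=7 r=11: min(6,18)*4=24 best=225, l++
l=8 r=11: min(5,18)*3=15 best=225, l++
l=9 r=11: min(13,18)*2=26 best=225, l++
l=10 r=11: min(1,18)*1=1 best=225, l++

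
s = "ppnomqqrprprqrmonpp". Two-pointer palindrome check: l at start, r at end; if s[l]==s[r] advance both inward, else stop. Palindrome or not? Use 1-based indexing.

[1,19] 'p'=='p' → l++,r--
[2,18] 'p'=='p' → l++,r--
[3,17] 'n'=='n' → l++,r--
[4,16] 'o'=='o' → l++,r--
[5,15] 'm'=='m' → l++,r--
[6,14] 'q'!='r' → stop

not a palindrome (mismatch at 6,14)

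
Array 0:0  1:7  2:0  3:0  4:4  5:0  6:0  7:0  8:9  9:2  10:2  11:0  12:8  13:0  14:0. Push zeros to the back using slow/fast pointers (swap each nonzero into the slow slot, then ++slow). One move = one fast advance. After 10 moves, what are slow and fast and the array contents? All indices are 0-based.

slow=0 fast=0: a[fast]=0, fast++
slow=0 fast=1: a[fast]=7≠0 swap→a[0]=7, slow++,fast++
slow=1 fast=2: a[fast]=0, fast++
slow=1 fast=3: a[fast]=0, fast++
slow=1 fast=4: a[fast]=4≠0 swap→a[1]=4, slow++,fast++
slow=2 fast=5: a[fast]=0, fast++
slow=2 fast=6: a[fast]=0, fast++
slow=2 fast=7: a[fast]=0, fast++
slow=2 fast=8: a[fast]=9≠0 swap→a[2]=9, slow++,fast++
slow=3 fast=9: a[fast]=2≠0 swap→a[3]=2, slow++,fast++

slow=4, fast=10, a=[7, 4, 9, 2, 0, 0, 0, 0, 0, 0, 2, 0, 8, 0, 0]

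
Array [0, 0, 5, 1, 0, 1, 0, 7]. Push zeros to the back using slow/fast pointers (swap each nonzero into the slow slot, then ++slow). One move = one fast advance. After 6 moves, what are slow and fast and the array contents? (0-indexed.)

slow=3, fast=6, a=[5, 1, 1, 0, 0, 0, 0, 7]

slow=0 fast=0: a[fast]=0, fast++
slow=0 fast=1: a[fast]=0, fast++
slow=0 fast=2: a[fast]=5≠0 swap→a[0]=5, slow++,fast++
slow=1 fast=3: a[fast]=1≠0 swap→a[1]=1, slow++,fast++
slow=2 fast=4: a[fast]=0, fast++
slow=2 fast=5: a[fast]=1≠0 swap→a[2]=1, slow++,fast++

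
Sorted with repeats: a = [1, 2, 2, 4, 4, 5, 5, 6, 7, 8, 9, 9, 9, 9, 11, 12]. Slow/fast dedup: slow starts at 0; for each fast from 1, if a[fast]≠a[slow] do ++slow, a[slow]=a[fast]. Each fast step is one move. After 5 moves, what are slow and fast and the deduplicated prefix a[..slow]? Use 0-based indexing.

slow=0 fast=1: a[fast]=2≠a[slow]=1 write a[1]=2, slow++,fast++
slow=1 fast=2: a[fast]=2=a[slow] dup, fast++
slow=1 fast=3: a[fast]=4≠a[slow]=2 write a[2]=4, slow++,fast++
slow=2 fast=4: a[fast]=4=a[slow] dup, fast++
slow=2 fast=5: a[fast]=5≠a[slow]=4 write a[3]=5, slow++,fast++

slow=3, fast=6, prefix=[1, 2, 4, 5]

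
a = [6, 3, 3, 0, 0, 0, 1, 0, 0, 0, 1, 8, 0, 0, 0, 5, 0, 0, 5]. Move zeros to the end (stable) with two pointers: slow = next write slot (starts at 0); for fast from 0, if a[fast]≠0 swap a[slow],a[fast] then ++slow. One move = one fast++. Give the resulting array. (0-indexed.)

[6, 3, 3, 1, 1, 8, 5, 5, 0, 0, 0, 0, 0, 0, 0, 0, 0, 0, 0]

slow=0 fast=0: a[fast]=6≠0 swap→a[0]=6, slow++,fast++
slow=1 fast=1: a[fast]=3≠0 swap→a[1]=3, slow++,fast++
slow=2 fast=2: a[fast]=3≠0 swap→a[2]=3, slow++,fast++
slow=3 fast=3: a[fast]=0, fast++
slow=3 fast=4: a[fast]=0, fast++
slow=3 fast=5: a[fast]=0, fast++
slow=3 fast=6: a[fast]=1≠0 swap→a[3]=1, slow++,fast++
slow=4 fast=7: a[fast]=0, fast++
slow=4 fast=8: a[fast]=0, fast++
slow=4 fast=9: a[fast]=0, fast++
slow=4 fast=10: a[fast]=1≠0 swap→a[4]=1, slow++,fast++
slow=5 fast=11: a[fast]=8≠0 swap→a[5]=8, slow++,fast++
slow=6 fast=12: a[fast]=0, fast++
slow=6 fast=13: a[fast]=0, fast++
slow=6 fast=14: a[fast]=0, fast++
slow=6 fast=15: a[fast]=5≠0 swap→a[6]=5, slow++,fast++
slow=7 fast=16: a[fast]=0, fast++
slow=7 fast=17: a[fast]=0, fast++
slow=7 fast=18: a[fast]=5≠0 swap→a[7]=5, slow++,fast++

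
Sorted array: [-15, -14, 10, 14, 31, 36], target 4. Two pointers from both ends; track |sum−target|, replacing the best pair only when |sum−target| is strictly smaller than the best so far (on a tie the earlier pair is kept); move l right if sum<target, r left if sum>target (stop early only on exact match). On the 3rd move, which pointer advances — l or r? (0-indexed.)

l=0 r=5: -15+36=21 d=17 *, r--
l=0 r=4: -15+31=16 d=12 *, r--
l=0 r=3: -15+14=-1 d=5 *, l++

l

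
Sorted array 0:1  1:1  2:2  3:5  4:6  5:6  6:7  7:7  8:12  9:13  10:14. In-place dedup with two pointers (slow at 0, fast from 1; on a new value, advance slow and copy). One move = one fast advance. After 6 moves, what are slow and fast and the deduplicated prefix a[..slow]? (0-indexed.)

slow=0 fast=1: a[fast]=1=a[slow] dup, fast++
slow=0 fast=2: a[fast]=2≠a[slow]=1 write a[1]=2, slow++,fast++
slow=1 fast=3: a[fast]=5≠a[slow]=2 write a[2]=5, slow++,fast++
slow=2 fast=4: a[fast]=6≠a[slow]=5 write a[3]=6, slow++,fast++
slow=3 fast=5: a[fast]=6=a[slow] dup, fast++
slow=3 fast=6: a[fast]=7≠a[slow]=6 write a[4]=7, slow++,fast++

slow=4, fast=7, prefix=[1, 2, 5, 6, 7]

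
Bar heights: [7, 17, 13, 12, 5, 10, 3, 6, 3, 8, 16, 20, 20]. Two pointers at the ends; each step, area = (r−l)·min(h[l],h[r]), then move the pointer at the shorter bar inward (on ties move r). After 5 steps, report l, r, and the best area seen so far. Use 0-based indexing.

l=0 r=12: min(7,20)*12=84 best=84 *, l++
l=1 r=12: min(17,20)*11=187 best=187 *, l++
l=2 r=12: min(13,20)*10=130 best=187, l++
l=3 r=12: min(12,20)*9=108 best=187, l++
l=4 r=12: min(5,20)*8=40 best=187, l++

l=5, r=12, best area=187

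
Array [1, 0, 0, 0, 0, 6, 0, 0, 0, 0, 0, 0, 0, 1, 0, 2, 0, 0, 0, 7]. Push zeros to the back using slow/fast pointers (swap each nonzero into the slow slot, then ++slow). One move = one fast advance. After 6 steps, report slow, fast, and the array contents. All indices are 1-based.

slow=3, fast=7, a=[1, 6, 0, 0, 0, 0, 0, 0, 0, 0, 0, 0, 0, 1, 0, 2, 0, 0, 0, 7]

(s=1,f=1) a[fast]=1≠0 swap→a[1]=1 → slow++,fast++
(s=2,f=2) a[fast]=0 → fast++
(s=2,f=3) a[fast]=0 → fast++
(s=2,f=4) a[fast]=0 → fast++
(s=2,f=5) a[fast]=0 → fast++
(s=2,f=6) a[fast]=6≠0 swap→a[2]=6 → slow++,fast++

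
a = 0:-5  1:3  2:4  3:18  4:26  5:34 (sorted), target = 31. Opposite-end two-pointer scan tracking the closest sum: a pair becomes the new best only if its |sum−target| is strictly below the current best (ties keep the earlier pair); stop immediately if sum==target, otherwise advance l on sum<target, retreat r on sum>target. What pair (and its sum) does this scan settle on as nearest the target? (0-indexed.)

[0,5] -5+34=29 d=2 * → l++
[1,5] 3+34=37 d=6 → r--
[1,4] 3+26=29 d=2 → l++
[2,4] 4+26=30 d=1 * → l++
[3,4] 18+26=44 d=13 → r--

pair (4, 26) with sum 30 (|Δ|=1)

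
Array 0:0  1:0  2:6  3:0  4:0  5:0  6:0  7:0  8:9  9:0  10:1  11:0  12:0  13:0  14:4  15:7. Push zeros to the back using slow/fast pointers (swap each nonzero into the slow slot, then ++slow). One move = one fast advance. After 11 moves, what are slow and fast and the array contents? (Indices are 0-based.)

slow=3, fast=11, a=[6, 9, 1, 0, 0, 0, 0, 0, 0, 0, 0, 0, 0, 0, 4, 7]

slow=0 fast=0: a[fast]=0, fast++
slow=0 fast=1: a[fast]=0, fast++
slow=0 fast=2: a[fast]=6≠0 swap→a[0]=6, slow++,fast++
slow=1 fast=3: a[fast]=0, fast++
slow=1 fast=4: a[fast]=0, fast++
slow=1 fast=5: a[fast]=0, fast++
slow=1 fast=6: a[fast]=0, fast++
slow=1 fast=7: a[fast]=0, fast++
slow=1 fast=8: a[fast]=9≠0 swap→a[1]=9, slow++,fast++
slow=2 fast=9: a[fast]=0, fast++
slow=2 fast=10: a[fast]=1≠0 swap→a[2]=1, slow++,fast++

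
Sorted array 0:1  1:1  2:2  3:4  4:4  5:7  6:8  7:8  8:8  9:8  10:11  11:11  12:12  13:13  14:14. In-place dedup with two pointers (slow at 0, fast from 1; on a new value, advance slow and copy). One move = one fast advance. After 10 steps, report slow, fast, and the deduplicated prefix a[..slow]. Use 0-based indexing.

(s=0,f=1) a[fast]=1=a[slow] dup → fast++
(s=0,f=2) a[fast]=2≠a[slow]=1 write a[1]=2 → slow++,fast++
(s=1,f=3) a[fast]=4≠a[slow]=2 write a[2]=4 → slow++,fast++
(s=2,f=4) a[fast]=4=a[slow] dup → fast++
(s=2,f=5) a[fast]=7≠a[slow]=4 write a[3]=7 → slow++,fast++
(s=3,f=6) a[fast]=8≠a[slow]=7 write a[4]=8 → slow++,fast++
(s=4,f=7) a[fast]=8=a[slow] dup → fast++
(s=4,f=8) a[fast]=8=a[slow] dup → fast++
(s=4,f=9) a[fast]=8=a[slow] dup → fast++
(s=4,f=10) a[fast]=11≠a[slow]=8 write a[5]=11 → slow++,fast++

slow=5, fast=11, prefix=[1, 2, 4, 7, 8, 11]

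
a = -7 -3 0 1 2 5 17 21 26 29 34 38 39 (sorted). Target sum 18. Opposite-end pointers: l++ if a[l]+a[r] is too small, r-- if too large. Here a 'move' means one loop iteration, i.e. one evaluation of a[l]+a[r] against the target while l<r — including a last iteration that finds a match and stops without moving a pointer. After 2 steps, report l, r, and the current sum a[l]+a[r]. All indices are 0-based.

[0,12] -7+39=32 >18 → r--
[0,11] -7+38=31 >18 → r--

l=0, r=10, sum=27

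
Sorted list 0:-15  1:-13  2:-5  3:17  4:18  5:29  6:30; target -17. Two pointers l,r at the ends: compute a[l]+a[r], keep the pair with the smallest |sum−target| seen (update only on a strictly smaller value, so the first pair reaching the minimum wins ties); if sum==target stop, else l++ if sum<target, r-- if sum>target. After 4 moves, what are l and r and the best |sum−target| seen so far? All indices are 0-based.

[0,6] -15+30=15 d=32 * → r--
[0,5] -15+29=14 d=31 * → r--
[0,4] -15+18=3 d=20 * → r--
[0,3] -15+17=2 d=19 * → r--

l=0, r=2, best |Δ|=19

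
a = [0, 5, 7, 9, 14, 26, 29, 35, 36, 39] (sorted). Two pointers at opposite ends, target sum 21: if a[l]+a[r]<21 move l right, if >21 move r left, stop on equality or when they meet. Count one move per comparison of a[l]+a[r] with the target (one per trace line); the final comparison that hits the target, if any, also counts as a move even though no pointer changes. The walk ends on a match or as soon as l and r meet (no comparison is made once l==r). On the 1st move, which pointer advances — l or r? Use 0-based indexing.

r

[0,9] 0+39=39 >21 → r--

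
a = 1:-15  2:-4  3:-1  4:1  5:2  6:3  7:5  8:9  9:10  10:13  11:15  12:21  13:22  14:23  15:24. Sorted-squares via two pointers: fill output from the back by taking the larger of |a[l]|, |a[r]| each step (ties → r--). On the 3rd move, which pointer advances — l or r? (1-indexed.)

r

[1,15] |-15|<=|24| out[15]=576 → r--
[1,14] |-15|<=|23| out[14]=529 → r--
[1,13] |-15|<=|22| out[13]=484 → r--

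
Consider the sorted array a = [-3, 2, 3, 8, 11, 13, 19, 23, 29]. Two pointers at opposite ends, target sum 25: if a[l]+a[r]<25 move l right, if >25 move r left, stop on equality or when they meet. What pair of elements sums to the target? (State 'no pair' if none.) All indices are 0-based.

(2, 23)

l=0 r=8: -3+29=26 >25, r--
l=0 r=7: -3+23=20 <25, l++
l=1 r=7: 2+23=25, found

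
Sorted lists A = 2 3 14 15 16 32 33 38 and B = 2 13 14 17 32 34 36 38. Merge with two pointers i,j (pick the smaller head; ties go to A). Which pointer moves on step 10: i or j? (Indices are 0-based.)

[i=0,j=0] A[i]=2<=B[j]=2 take 2 → i++
[i=1,j=0] A[i]=3>B[j]=2 take 2 → j++
[i=1,j=1] A[i]=3<=B[j]=13 take 3 → i++
[i=2,j=1] A[i]=14>B[j]=13 take 13 → j++
[i=2,j=2] A[i]=14<=B[j]=14 take 14 → i++
[i=3,j=2] A[i]=15>B[j]=14 take 14 → j++
[i=3,j=3] A[i]=15<=B[j]=17 take 15 → i++
[i=4,j=3] A[i]=16<=B[j]=17 take 16 → i++
[i=5,j=3] A[i]=32>B[j]=17 take 17 → j++
[i=5,j=4] A[i]=32<=B[j]=32 take 32 → i++

i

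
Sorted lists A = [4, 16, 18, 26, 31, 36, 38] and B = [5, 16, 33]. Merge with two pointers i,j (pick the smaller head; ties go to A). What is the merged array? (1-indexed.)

[4, 5, 16, 16, 18, 26, 31, 33, 36, 38]

[i=1,j=1] A[i]=4<=B[j]=5 take 4 → i++
[i=2,j=1] A[i]=16>B[j]=5 take 5 → j++
[i=2,j=2] A[i]=16<=B[j]=16 take 16 → i++
[i=3,j=2] A[i]=18>B[j]=16 take 16 → j++
[i=3,j=3] A[i]=18<=B[j]=33 take 18 → i++
[i=4,j=3] A[i]=26<=B[j]=33 take 26 → i++
[i=5,j=3] A[i]=31<=B[j]=33 take 31 → i++
[i=6,j=3] A[i]=36>B[j]=33 take 33 → j++
[i=6,j=4] B done, take A[i]=36 → i++
[i=7,j=4] B done, take A[i]=38 → i++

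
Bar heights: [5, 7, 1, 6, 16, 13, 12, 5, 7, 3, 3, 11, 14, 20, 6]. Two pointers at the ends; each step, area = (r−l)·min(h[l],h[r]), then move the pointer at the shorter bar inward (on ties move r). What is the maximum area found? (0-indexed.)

[0,14] min(5,6)*14=70 best=70 * → l++
[1,14] min(7,6)*13=78 best=78 * → r--
[1,13] min(7,20)*12=84 best=84 * → l++
[2,13] min(1,20)*11=11 best=84 → l++
[3,13] min(6,20)*10=60 best=84 → l++
[4,13] min(16,20)*9=144 best=144 * → l++
[5,13] min(13,20)*8=104 best=144 → l++
[6,13] min(12,20)*7=84 best=144 → l++
[7,13] min(5,20)*6=30 best=144 → l++
[8,13] min(7,20)*5=35 best=144 → l++
[9,13] min(3,20)*4=12 best=144 → l++
[10,13] min(3,20)*3=9 best=144 → l++
[11,13] min(11,20)*2=22 best=144 → l++
[12,13] min(14,20)*1=14 best=144 → l++

max area = 144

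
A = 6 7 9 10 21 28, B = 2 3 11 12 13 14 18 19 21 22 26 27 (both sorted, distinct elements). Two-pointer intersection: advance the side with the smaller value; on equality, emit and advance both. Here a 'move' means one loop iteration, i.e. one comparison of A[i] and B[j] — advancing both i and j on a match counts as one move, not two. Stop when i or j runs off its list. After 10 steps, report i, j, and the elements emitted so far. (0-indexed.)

[i=0,j=0] 6>2 → j++
[i=0,j=1] 6>3 → j++
[i=0,j=2] 6<11 → i++
[i=1,j=2] 7<11 → i++
[i=2,j=2] 9<11 → i++
[i=3,j=2] 10<11 → i++
[i=4,j=2] 21>11 → j++
[i=4,j=3] 21>12 → j++
[i=4,j=4] 21>13 → j++
[i=4,j=5] 21>14 → j++

i=4, j=6, emitted=[]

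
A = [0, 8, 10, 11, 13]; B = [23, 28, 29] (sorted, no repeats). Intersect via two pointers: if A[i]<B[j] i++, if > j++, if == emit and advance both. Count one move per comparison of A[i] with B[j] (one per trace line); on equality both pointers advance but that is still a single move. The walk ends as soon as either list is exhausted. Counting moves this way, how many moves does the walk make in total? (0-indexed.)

i=0 j=0: 0<23, i++
i=1 j=0: 8<23, i++
i=2 j=0: 10<23, i++
i=3 j=0: 11<23, i++
i=4 j=0: 13<23, i++

5 moves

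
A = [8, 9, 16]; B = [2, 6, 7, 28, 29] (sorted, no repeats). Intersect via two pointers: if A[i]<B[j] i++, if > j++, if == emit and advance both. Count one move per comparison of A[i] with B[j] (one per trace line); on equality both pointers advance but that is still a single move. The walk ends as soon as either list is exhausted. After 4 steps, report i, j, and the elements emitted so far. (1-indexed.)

i=2, j=4, emitted=[]

[i=1,j=1] 8>2 → j++
[i=1,j=2] 8>6 → j++
[i=1,j=3] 8>7 → j++
[i=1,j=4] 8<28 → i++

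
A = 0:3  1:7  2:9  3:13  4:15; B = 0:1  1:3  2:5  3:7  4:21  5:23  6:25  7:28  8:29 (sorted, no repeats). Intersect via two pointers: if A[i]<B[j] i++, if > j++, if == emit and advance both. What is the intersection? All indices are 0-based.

intersection = [3, 7]

i=0 j=0: 3>1, j++
i=0 j=1: 3==3 emit, i++,j++
i=1 j=2: 7>5, j++
i=1 j=3: 7==7 emit, i++,j++
i=2 j=4: 9<21, i++
i=3 j=4: 13<21, i++
i=4 j=4: 15<21, i++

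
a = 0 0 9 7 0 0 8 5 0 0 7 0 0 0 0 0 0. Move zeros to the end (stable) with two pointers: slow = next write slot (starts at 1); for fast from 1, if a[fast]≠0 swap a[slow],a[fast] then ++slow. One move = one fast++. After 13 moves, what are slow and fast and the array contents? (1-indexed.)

slow=6, fast=14, a=[9, 7, 8, 5, 7, 0, 0, 0, 0, 0, 0, 0, 0, 0, 0, 0, 0]

slow=1 fast=1: a[fast]=0, fast++
slow=1 fast=2: a[fast]=0, fast++
slow=1 fast=3: a[fast]=9≠0 swap→a[1]=9, slow++,fast++
slow=2 fast=4: a[fast]=7≠0 swap→a[2]=7, slow++,fast++
slow=3 fast=5: a[fast]=0, fast++
slow=3 fast=6: a[fast]=0, fast++
slow=3 fast=7: a[fast]=8≠0 swap→a[3]=8, slow++,fast++
slow=4 fast=8: a[fast]=5≠0 swap→a[4]=5, slow++,fast++
slow=5 fast=9: a[fast]=0, fast++
slow=5 fast=10: a[fast]=0, fast++
slow=5 fast=11: a[fast]=7≠0 swap→a[5]=7, slow++,fast++
slow=6 fast=12: a[fast]=0, fast++
slow=6 fast=13: a[fast]=0, fast++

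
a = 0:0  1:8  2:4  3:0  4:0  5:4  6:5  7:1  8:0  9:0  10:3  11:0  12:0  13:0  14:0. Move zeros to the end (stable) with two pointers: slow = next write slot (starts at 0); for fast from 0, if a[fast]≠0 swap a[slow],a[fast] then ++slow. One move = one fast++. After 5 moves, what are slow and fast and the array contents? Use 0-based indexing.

slow=2, fast=5, a=[8, 4, 0, 0, 0, 4, 5, 1, 0, 0, 3, 0, 0, 0, 0]

slow=0 fast=0: a[fast]=0, fast++
slow=0 fast=1: a[fast]=8≠0 swap→a[0]=8, slow++,fast++
slow=1 fast=2: a[fast]=4≠0 swap→a[1]=4, slow++,fast++
slow=2 fast=3: a[fast]=0, fast++
slow=2 fast=4: a[fast]=0, fast++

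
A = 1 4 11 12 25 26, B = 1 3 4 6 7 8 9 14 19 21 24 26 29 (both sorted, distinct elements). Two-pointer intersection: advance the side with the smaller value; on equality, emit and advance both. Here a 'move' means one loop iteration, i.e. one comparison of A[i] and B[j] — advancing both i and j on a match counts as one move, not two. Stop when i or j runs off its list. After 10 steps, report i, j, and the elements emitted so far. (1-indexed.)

i=5, j=9, emitted=[1, 4]

i=1 j=1: 1==1 emit, i++,j++
i=2 j=2: 4>3, j++
i=2 j=3: 4==4 emit, i++,j++
i=3 j=4: 11>6, j++
i=3 j=5: 11>7, j++
i=3 j=6: 11>8, j++
i=3 j=7: 11>9, j++
i=3 j=8: 11<14, i++
i=4 j=8: 12<14, i++
i=5 j=8: 25>14, j++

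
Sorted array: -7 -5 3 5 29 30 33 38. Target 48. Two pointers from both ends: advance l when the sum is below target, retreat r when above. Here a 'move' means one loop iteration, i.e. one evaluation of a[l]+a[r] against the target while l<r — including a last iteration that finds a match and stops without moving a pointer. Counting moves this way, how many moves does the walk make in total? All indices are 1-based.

[1,8] -7+38=31 <48 → l++
[2,8] -5+38=33 <48 → l++
[3,8] 3+38=41 <48 → l++
[4,8] 5+38=43 <48 → l++
[5,8] 29+38=67 >48 → r--
[5,7] 29+33=62 >48 → r--
[5,6] 29+30=59 >48 → r--

7 moves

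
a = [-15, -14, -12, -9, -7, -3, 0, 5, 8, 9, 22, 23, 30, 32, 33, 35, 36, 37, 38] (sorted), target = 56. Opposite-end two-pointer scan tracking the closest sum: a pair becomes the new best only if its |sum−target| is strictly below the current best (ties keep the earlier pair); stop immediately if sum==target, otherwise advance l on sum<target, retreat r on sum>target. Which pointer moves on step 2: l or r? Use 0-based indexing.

l

[0,18] -15+38=23 d=33 * → l++
[1,18] -14+38=24 d=32 * → l++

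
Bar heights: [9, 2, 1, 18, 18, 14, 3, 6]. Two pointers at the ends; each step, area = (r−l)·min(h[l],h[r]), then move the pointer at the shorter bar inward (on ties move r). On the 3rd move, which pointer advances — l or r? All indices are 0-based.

l

l=0 r=7: min(9,6)*7=42 best=42 *, r--
l=0 r=6: min(9,3)*6=18 best=42, r--
l=0 r=5: min(9,14)*5=45 best=45 *, l++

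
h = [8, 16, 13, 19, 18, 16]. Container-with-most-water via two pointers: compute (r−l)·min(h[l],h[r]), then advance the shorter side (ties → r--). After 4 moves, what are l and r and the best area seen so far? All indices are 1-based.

l=4, r=5, best area=64

[1,6] min(8,16)*5=40 best=40 * → l++
[2,6] min(16,16)*4=64 best=64 * → r--
[2,5] min(16,18)*3=48 best=64 → l++
[3,5] min(13,18)*2=26 best=64 → l++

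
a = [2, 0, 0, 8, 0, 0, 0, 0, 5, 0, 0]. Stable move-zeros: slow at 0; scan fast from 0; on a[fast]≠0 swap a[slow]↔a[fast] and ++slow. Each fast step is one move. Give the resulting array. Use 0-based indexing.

slow=0 fast=0: a[fast]=2≠0 swap→a[0]=2, slow++,fast++
slow=1 fast=1: a[fast]=0, fast++
slow=1 fast=2: a[fast]=0, fast++
slow=1 fast=3: a[fast]=8≠0 swap→a[1]=8, slow++,fast++
slow=2 fast=4: a[fast]=0, fast++
slow=2 fast=5: a[fast]=0, fast++
slow=2 fast=6: a[fast]=0, fast++
slow=2 fast=7: a[fast]=0, fast++
slow=2 fast=8: a[fast]=5≠0 swap→a[2]=5, slow++,fast++
slow=3 fast=9: a[fast]=0, fast++
slow=3 fast=10: a[fast]=0, fast++

[2, 8, 5, 0, 0, 0, 0, 0, 0, 0, 0]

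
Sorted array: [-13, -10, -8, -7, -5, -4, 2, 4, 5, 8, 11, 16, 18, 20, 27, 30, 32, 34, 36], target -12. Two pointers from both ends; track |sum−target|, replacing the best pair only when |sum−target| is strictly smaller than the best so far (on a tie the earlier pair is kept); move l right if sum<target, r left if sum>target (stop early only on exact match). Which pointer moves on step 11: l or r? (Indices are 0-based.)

r

[0,18] -13+36=23 d=35 * → r--
[0,17] -13+34=21 d=33 * → r--
[0,16] -13+32=19 d=31 * → r--
[0,15] -13+30=17 d=29 * → r--
[0,14] -13+27=14 d=26 * → r--
[0,13] -13+20=7 d=19 * → r--
[0,12] -13+18=5 d=17 * → r--
[0,11] -13+16=3 d=15 * → r--
[0,10] -13+11=-2 d=10 * → r--
[0,9] -13+8=-5 d=7 * → r--
[0,8] -13+5=-8 d=4 * → r--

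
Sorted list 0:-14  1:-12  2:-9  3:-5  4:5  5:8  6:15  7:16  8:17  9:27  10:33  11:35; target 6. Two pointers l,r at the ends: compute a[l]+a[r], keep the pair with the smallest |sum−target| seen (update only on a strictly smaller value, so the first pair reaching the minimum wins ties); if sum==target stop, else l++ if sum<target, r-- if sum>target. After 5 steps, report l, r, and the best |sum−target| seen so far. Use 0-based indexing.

[0,11] -14+35=21 d=15 * → r--
[0,10] -14+33=19 d=13 * → r--
[0,9] -14+27=13 d=7 * → r--
[0,8] -14+17=3 d=3 * → l++
[1,8] -12+17=5 d=1 * → l++

l=2, r=8, best |Δ|=1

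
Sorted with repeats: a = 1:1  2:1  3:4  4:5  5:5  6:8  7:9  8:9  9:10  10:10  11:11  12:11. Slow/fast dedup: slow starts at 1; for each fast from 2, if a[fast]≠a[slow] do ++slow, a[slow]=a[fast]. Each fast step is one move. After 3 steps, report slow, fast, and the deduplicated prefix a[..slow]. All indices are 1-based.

(s=1,f=2) a[fast]=1=a[slow] dup → fast++
(s=1,f=3) a[fast]=4≠a[slow]=1 write a[2]=4 → slow++,fast++
(s=2,f=4) a[fast]=5≠a[slow]=4 write a[3]=5 → slow++,fast++

slow=3, fast=5, prefix=[1, 4, 5]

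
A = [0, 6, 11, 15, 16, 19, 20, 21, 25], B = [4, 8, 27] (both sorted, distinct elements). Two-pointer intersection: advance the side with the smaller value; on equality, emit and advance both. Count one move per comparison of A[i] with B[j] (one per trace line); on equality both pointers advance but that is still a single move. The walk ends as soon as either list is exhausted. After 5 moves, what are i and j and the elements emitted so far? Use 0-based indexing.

i=3, j=2, emitted=[]

i=0 j=0: 0<4, i++
i=1 j=0: 6>4, j++
i=1 j=1: 6<8, i++
i=2 j=1: 11>8, j++
i=2 j=2: 11<27, i++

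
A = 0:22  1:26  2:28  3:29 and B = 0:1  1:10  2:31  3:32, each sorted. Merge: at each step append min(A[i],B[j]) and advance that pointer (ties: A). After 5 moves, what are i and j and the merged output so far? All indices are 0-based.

[i=0,j=0] A[i]=22>B[j]=1 take 1 → j++
[i=0,j=1] A[i]=22>B[j]=10 take 10 → j++
[i=0,j=2] A[i]=22<=B[j]=31 take 22 → i++
[i=1,j=2] A[i]=26<=B[j]=31 take 26 → i++
[i=2,j=2] A[i]=28<=B[j]=31 take 28 → i++

i=3, j=2, merged so far=[1, 10, 22, 26, 28]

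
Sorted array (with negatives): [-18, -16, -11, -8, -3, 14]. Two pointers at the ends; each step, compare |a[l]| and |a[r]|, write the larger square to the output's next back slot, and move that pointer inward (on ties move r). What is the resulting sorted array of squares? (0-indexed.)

l=0 r=5: |-18|>|14| out[5]=324, l++
l=1 r=5: |-16|>|14| out[4]=256, l++
l=2 r=5: |-11|<=|14| out[3]=196, r--
l=2 r=4: |-11|>|-3| out[2]=121, l++
l=3 r=4: |-8|>|-3| out[1]=64, l++
l=4 r=4: |-3|<=|-3| out[0]=9, r--

[9, 64, 121, 196, 256, 324]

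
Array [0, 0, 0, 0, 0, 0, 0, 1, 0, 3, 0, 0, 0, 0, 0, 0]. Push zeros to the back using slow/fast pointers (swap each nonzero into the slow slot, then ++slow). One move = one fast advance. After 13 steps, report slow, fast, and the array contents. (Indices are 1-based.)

slow=3, fast=14, a=[1, 3, 0, 0, 0, 0, 0, 0, 0, 0, 0, 0, 0, 0, 0, 0]

slow=1 fast=1: a[fast]=0, fast++
slow=1 fast=2: a[fast]=0, fast++
slow=1 fast=3: a[fast]=0, fast++
slow=1 fast=4: a[fast]=0, fast++
slow=1 fast=5: a[fast]=0, fast++
slow=1 fast=6: a[fast]=0, fast++
slow=1 fast=7: a[fast]=0, fast++
slow=1 fast=8: a[fast]=1≠0 swap→a[1]=1, slow++,fast++
slow=2 fast=9: a[fast]=0, fast++
slow=2 fast=10: a[fast]=3≠0 swap→a[2]=3, slow++,fast++
slow=3 fast=11: a[fast]=0, fast++
slow=3 fast=12: a[fast]=0, fast++
slow=3 fast=13: a[fast]=0, fast++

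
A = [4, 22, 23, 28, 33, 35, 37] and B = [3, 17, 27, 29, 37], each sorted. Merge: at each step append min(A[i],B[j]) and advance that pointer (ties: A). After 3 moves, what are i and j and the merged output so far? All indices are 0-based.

i=0 j=0: A[i]=4>B[j]=3 take 3, j++
i=0 j=1: A[i]=4<=B[j]=17 take 4, i++
i=1 j=1: A[i]=22>B[j]=17 take 17, j++

i=1, j=2, merged so far=[3, 4, 17]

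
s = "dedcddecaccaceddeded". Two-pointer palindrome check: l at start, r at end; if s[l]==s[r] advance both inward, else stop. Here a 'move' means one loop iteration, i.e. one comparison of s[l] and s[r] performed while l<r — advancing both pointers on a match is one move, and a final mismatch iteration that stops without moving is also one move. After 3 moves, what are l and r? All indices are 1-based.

[1,20] 'd'=='d' → l++,r--
[2,19] 'e'=='e' → l++,r--
[3,18] 'd'=='d' → l++,r--

l=4, r=17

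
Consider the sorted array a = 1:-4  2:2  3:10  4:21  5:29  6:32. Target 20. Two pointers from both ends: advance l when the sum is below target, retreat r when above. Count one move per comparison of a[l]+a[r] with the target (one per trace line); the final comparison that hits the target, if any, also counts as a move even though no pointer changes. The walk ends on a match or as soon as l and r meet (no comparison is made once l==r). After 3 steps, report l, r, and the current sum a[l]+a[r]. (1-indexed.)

[1,6] -4+32=28 >20 → r--
[1,5] -4+29=25 >20 → r--
[1,4] -4+21=17 <20 → l++

l=2, r=4, sum=23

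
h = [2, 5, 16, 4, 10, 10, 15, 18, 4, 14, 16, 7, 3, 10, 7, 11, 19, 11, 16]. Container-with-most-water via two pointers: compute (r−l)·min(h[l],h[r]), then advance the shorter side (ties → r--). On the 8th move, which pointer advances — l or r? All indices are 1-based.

l

[1,19] min(2,16)*18=36 best=36 * → l++
[2,19] min(5,16)*17=85 best=85 * → l++
[3,19] min(16,16)*16=256 best=256 * → r--
[3,18] min(16,11)*15=165 best=256 → r--
[3,17] min(16,19)*14=224 best=256 → l++
[4,17] min(4,19)*13=52 best=256 → l++
[5,17] min(10,19)*12=120 best=256 → l++
[6,17] min(10,19)*11=110 best=256 → l++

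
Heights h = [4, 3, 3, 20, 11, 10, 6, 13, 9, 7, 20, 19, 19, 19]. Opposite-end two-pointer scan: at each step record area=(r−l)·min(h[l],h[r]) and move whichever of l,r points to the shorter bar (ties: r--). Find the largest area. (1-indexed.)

l=1 r=14: min(4,19)*13=52 best=52 *, l++
l=2 r=14: min(3,19)*12=36 best=52, l++
l=3 r=14: min(3,19)*11=33 best=52, l++
l=4 r=14: min(20,19)*10=190 best=190 *, r--
l=4 r=13: min(20,19)*9=171 best=190, r--
l=4 r=12: min(20,19)*8=152 best=190, r--
l=4 r=11: min(20,20)*7=140 best=190, r--
l=4 r=10: min(20,7)*6=42 best=190, r--
l=4 r=9: min(20,9)*5=45 best=190, r--
l=4 r=8: min(20,13)*4=52 best=190, r--
l=4 r=7: min(20,6)*3=18 best=190, r--
l=4 r=6: min(20,10)*2=20 best=190, r--
l=4 r=5: min(20,11)*1=11 best=190, r--

max area = 190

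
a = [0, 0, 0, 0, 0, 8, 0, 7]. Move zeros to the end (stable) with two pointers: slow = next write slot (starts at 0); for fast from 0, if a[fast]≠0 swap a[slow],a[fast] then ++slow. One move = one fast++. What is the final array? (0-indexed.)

slow=0 fast=0: a[fast]=0, fast++
slow=0 fast=1: a[fast]=0, fast++
slow=0 fast=2: a[fast]=0, fast++
slow=0 fast=3: a[fast]=0, fast++
slow=0 fast=4: a[fast]=0, fast++
slow=0 fast=5: a[fast]=8≠0 swap→a[0]=8, slow++,fast++
slow=1 fast=6: a[fast]=0, fast++
slow=1 fast=7: a[fast]=7≠0 swap→a[1]=7, slow++,fast++

[8, 7, 0, 0, 0, 0, 0, 0]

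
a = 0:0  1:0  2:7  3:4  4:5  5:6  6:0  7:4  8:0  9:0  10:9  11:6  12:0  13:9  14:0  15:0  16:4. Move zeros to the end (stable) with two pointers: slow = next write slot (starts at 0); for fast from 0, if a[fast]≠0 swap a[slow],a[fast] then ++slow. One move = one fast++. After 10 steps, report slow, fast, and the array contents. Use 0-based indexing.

(s=0,f=0) a[fast]=0 → fast++
(s=0,f=1) a[fast]=0 → fast++
(s=0,f=2) a[fast]=7≠0 swap→a[0]=7 → slow++,fast++
(s=1,f=3) a[fast]=4≠0 swap→a[1]=4 → slow++,fast++
(s=2,f=4) a[fast]=5≠0 swap→a[2]=5 → slow++,fast++
(s=3,f=5) a[fast]=6≠0 swap→a[3]=6 → slow++,fast++
(s=4,f=6) a[fast]=0 → fast++
(s=4,f=7) a[fast]=4≠0 swap→a[4]=4 → slow++,fast++
(s=5,f=8) a[fast]=0 → fast++
(s=5,f=9) a[fast]=0 → fast++

slow=5, fast=10, a=[7, 4, 5, 6, 4, 0, 0, 0, 0, 0, 9, 6, 0, 9, 0, 0, 4]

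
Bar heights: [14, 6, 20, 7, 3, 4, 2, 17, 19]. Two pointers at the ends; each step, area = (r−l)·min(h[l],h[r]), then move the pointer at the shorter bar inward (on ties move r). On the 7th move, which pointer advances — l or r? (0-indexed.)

l=0 r=8: min(14,19)*8=112 best=112 *, l++
l=1 r=8: min(6,19)*7=42 best=112, l++
l=2 r=8: min(20,19)*6=114 best=114 *, r--
l=2 r=7: min(20,17)*5=85 best=114, r--
l=2 r=6: min(20,2)*4=8 best=114, r--
l=2 r=5: min(20,4)*3=12 best=114, r--
l=2 r=4: min(20,3)*2=6 best=114, r--

r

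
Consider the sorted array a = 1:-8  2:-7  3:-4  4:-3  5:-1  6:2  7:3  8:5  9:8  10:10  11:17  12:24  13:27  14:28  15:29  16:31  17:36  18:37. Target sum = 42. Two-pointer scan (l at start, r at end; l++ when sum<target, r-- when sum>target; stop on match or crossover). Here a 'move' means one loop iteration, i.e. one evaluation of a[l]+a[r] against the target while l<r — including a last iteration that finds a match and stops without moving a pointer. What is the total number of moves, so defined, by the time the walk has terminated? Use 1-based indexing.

8 moves

[1,18] -8+37=29 <42 → l++
[2,18] -7+37=30 <42 → l++
[3,18] -4+37=33 <42 → l++
[4,18] -3+37=34 <42 → l++
[5,18] -1+37=36 <42 → l++
[6,18] 2+37=39 <42 → l++
[7,18] 3+37=40 <42 → l++
[8,18] 5+37=42 → found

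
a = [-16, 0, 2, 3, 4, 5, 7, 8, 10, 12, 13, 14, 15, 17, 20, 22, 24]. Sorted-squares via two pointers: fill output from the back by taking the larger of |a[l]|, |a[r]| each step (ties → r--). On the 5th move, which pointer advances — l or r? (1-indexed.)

l=1 r=17: |-16|<=|24| out[17]=576, r--
l=1 r=16: |-16|<=|22| out[16]=484, r--
l=1 r=15: |-16|<=|20| out[15]=400, r--
l=1 r=14: |-16|<=|17| out[14]=289, r--
l=1 r=13: |-16|>|15| out[13]=256, l++

l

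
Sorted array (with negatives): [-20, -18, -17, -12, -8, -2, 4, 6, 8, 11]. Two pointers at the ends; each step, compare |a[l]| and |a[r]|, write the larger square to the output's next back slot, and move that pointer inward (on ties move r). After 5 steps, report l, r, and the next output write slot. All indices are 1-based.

l=1 r=10: |-20|>|11| out[10]=400, l++
l=2 r=10: |-18|>|11| out[9]=324, l++
l=3 r=10: |-17|>|11| out[8]=289, l++
l=4 r=10: |-12|>|11| out[7]=144, l++
l=5 r=10: |-8|<=|11| out[6]=121, r--

l=5, r=9, next write slot=5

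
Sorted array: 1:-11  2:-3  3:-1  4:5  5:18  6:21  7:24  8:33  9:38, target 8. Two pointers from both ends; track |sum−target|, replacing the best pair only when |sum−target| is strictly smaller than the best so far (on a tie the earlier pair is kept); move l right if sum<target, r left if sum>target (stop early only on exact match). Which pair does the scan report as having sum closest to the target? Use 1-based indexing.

pair (-11, 18) with sum 7 (|Δ|=1)

l=1 r=9: -11+38=27 d=19 *, r--
l=1 r=8: -11+33=22 d=14 *, r--
l=1 r=7: -11+24=13 d=5 *, r--
l=1 r=6: -11+21=10 d=2 *, r--
l=1 r=5: -11+18=7 d=1 *, l++
l=2 r=5: -3+18=15 d=7, r--
l=2 r=4: -3+5=2 d=6, l++
l=3 r=4: -1+5=4 d=4, l++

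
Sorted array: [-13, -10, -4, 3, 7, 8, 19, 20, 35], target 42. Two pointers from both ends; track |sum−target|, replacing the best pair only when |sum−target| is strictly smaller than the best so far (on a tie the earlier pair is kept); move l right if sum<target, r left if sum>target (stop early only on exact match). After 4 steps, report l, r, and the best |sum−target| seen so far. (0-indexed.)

[0,8] -13+35=22 d=20 * → l++
[1,8] -10+35=25 d=17 * → l++
[2,8] -4+35=31 d=11 * → l++
[3,8] 3+35=38 d=4 * → l++

l=4, r=8, best |Δ|=4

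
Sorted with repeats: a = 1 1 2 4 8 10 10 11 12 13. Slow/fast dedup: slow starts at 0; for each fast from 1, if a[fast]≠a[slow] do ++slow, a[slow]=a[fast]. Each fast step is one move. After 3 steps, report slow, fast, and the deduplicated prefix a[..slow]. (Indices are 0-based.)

slow=0 fast=1: a[fast]=1=a[slow] dup, fast++
slow=0 fast=2: a[fast]=2≠a[slow]=1 write a[1]=2, slow++,fast++
slow=1 fast=3: a[fast]=4≠a[slow]=2 write a[2]=4, slow++,fast++

slow=2, fast=4, prefix=[1, 2, 4]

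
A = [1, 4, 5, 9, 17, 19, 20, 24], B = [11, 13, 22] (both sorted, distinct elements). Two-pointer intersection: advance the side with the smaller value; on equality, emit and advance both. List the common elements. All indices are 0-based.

intersection = []

i=0 j=0: 1<11, i++
i=1 j=0: 4<11, i++
i=2 j=0: 5<11, i++
i=3 j=0: 9<11, i++
i=4 j=0: 17>11, j++
i=4 j=1: 17>13, j++
i=4 j=2: 17<22, i++
i=5 j=2: 19<22, i++
i=6 j=2: 20<22, i++
i=7 j=2: 24>22, j++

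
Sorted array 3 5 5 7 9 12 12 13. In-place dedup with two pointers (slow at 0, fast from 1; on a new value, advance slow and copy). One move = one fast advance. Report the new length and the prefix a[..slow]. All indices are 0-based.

length 6; prefix = [3, 5, 7, 9, 12, 13]

slow=0 fast=1: a[fast]=5≠a[slow]=3 write a[1]=5, slow++,fast++
slow=1 fast=2: a[fast]=5=a[slow] dup, fast++
slow=1 fast=3: a[fast]=7≠a[slow]=5 write a[2]=7, slow++,fast++
slow=2 fast=4: a[fast]=9≠a[slow]=7 write a[3]=9, slow++,fast++
slow=3 fast=5: a[fast]=12≠a[slow]=9 write a[4]=12, slow++,fast++
slow=4 fast=6: a[fast]=12=a[slow] dup, fast++
slow=4 fast=7: a[fast]=13≠a[slow]=12 write a[5]=13, slow++,fast++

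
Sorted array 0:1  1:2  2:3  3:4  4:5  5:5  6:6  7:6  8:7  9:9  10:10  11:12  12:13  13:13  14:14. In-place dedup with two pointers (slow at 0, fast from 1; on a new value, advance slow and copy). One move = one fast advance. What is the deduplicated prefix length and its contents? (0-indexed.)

length 12; prefix = [1, 2, 3, 4, 5, 6, 7, 9, 10, 12, 13, 14]

slow=0 fast=1: a[fast]=2≠a[slow]=1 write a[1]=2, slow++,fast++
slow=1 fast=2: a[fast]=3≠a[slow]=2 write a[2]=3, slow++,fast++
slow=2 fast=3: a[fast]=4≠a[slow]=3 write a[3]=4, slow++,fast++
slow=3 fast=4: a[fast]=5≠a[slow]=4 write a[4]=5, slow++,fast++
slow=4 fast=5: a[fast]=5=a[slow] dup, fast++
slow=4 fast=6: a[fast]=6≠a[slow]=5 write a[5]=6, slow++,fast++
slow=5 fast=7: a[fast]=6=a[slow] dup, fast++
slow=5 fast=8: a[fast]=7≠a[slow]=6 write a[6]=7, slow++,fast++
slow=6 fast=9: a[fast]=9≠a[slow]=7 write a[7]=9, slow++,fast++
slow=7 fast=10: a[fast]=10≠a[slow]=9 write a[8]=10, slow++,fast++
slow=8 fast=11: a[fast]=12≠a[slow]=10 write a[9]=12, slow++,fast++
slow=9 fast=12: a[fast]=13≠a[slow]=12 write a[10]=13, slow++,fast++
slow=10 fast=13: a[fast]=13=a[slow] dup, fast++
slow=10 fast=14: a[fast]=14≠a[slow]=13 write a[11]=14, slow++,fast++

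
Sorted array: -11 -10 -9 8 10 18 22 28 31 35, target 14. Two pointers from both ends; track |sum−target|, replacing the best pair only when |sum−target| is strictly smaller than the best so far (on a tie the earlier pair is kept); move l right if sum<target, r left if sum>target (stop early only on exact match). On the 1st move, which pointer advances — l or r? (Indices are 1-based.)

r

[1,10] -11+35=24 d=10 * → r--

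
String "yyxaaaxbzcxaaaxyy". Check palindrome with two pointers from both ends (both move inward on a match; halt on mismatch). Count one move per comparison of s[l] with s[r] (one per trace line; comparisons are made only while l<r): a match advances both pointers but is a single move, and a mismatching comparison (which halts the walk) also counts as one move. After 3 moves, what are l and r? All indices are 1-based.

l=4, r=14

[1,17] 'y'=='y' → l++,r--
[2,16] 'y'=='y' → l++,r--
[3,15] 'x'=='x' → l++,r--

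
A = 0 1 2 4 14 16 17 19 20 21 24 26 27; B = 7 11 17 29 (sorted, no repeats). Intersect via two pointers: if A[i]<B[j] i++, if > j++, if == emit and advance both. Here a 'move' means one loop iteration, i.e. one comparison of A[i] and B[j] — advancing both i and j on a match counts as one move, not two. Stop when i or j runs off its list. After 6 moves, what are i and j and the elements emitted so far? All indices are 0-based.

i=0 j=0: 0<7, i++
i=1 j=0: 1<7, i++
i=2 j=0: 2<7, i++
i=3 j=0: 4<7, i++
i=4 j=0: 14>7, j++
i=4 j=1: 14>11, j++

i=4, j=2, emitted=[]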